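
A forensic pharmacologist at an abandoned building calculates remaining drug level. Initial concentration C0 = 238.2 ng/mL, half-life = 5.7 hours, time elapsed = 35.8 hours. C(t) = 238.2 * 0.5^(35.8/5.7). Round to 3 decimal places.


Drug concentration decay:
Number of half-lives = t / t_half = 35.8 / 5.7 = 6.280702
Decay factor = 0.5^6.280702 = 0.01286235
C(t) = 238.2 * 0.01286235 = 3.064 ng/mL

3.064


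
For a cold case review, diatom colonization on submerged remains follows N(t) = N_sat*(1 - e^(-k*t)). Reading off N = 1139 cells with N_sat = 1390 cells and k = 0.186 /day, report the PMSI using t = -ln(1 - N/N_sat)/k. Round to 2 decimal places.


PMSI from diatom colonization curve:
N / N_sat = 1139 / 1390 = 0.819424
1 - N/N_sat = 0.180576
ln(1 - N/N_sat) = -1.711604
t = -ln(1 - N/N_sat) / k = -(-1.711604) / 0.186 = 9.20 days

9.20


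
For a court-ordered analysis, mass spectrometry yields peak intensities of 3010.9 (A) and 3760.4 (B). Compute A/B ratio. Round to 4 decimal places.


Spectral peak ratio:
Peak A = 3010.9 counts
Peak B = 3760.4 counts
Ratio = 3010.9 / 3760.4 = 0.8007

0.8007


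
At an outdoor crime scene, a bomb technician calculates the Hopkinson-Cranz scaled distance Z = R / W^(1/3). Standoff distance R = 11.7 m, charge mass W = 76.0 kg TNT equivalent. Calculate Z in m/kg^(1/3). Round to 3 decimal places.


Scaled distance calculation:
W^(1/3) = 76.0^(1/3) = 4.235824
Z = R / W^(1/3) = 11.7 / 4.235824
Z = 2.762 m/kg^(1/3)

2.762


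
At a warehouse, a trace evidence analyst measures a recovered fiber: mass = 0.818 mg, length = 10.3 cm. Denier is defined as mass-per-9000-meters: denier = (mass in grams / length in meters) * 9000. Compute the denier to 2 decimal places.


Denier calculation:
Mass in grams = 0.818 mg / 1000 = 0.000818 g
Length in meters = 10.3 cm / 100 = 0.103 m
Linear density = mass / length = 0.000818 / 0.103 = 0.00794175 g/m
Denier = (g/m) * 9000 = 0.00794175 * 9000 = 71.48

71.48


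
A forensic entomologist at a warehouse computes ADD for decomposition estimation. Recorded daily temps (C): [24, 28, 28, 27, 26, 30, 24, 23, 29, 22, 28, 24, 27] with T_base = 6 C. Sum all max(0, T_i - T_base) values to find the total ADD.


Computing ADD day by day:
Day 1: max(0, 24 - 6) = 18
Day 2: max(0, 28 - 6) = 22
Day 3: max(0, 28 - 6) = 22
Day 4: max(0, 27 - 6) = 21
Day 5: max(0, 26 - 6) = 20
Day 6: max(0, 30 - 6) = 24
Day 7: max(0, 24 - 6) = 18
Day 8: max(0, 23 - 6) = 17
Day 9: max(0, 29 - 6) = 23
Day 10: max(0, 22 - 6) = 16
Day 11: max(0, 28 - 6) = 22
Day 12: max(0, 24 - 6) = 18
Day 13: max(0, 27 - 6) = 21
Total ADD = 262

262


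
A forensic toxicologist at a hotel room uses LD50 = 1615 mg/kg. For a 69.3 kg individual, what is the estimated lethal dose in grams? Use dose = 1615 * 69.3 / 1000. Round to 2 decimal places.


Lethal dose calculation:
Lethal dose = LD50 * body_weight / 1000
= 1615 * 69.3 / 1000
= 111919.5 / 1000
= 111.92 g

111.92


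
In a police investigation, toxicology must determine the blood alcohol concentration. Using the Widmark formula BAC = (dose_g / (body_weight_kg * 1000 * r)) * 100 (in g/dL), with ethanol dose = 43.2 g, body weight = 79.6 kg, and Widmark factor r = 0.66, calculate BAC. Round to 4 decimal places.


Applying the Widmark formula:
BAC = (dose_g / (body_wt * 1000 * r)) * 100
Denominator = 79.6 * 1000 * 0.66 = 52536
BAC = (43.2 / 52536) * 100
BAC = 0.0822 g/dL

0.0822


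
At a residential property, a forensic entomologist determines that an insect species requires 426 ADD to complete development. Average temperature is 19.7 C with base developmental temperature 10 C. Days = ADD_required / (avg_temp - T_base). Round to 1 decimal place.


Insect development time:
Effective temperature = avg_temp - T_base = 19.7 - 10 = 9.7 C
Days = ADD / effective_temp = 426 / 9.7 = 43.9 days

43.9


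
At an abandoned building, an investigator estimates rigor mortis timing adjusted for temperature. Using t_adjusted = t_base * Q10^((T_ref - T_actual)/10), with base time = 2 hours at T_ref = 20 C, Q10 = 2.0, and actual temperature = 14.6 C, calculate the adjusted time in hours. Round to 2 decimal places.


Rigor mortis time adjustment:
Exponent = (T_ref - T_actual) / 10 = (20 - 14.6) / 10 = 0.54
Q10 factor = 2.0^0.54 = 1.45397
t_adjusted = 2 * 1.45397 = 2.91 hours

2.91


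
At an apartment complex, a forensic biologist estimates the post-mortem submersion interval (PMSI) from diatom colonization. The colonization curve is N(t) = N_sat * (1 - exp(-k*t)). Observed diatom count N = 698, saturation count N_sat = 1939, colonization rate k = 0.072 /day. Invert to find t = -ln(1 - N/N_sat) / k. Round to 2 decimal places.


PMSI from diatom colonization curve:
N / N_sat = 698 / 1939 = 0.359979
1 - N/N_sat = 0.640021
ln(1 - N/N_sat) = -0.446254
t = -ln(1 - N/N_sat) / k = -(-0.446254) / 0.072 = 6.20 days

6.20


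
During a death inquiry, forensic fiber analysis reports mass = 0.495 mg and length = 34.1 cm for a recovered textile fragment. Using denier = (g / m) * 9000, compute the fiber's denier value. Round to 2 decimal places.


Denier calculation:
Mass in grams = 0.495 mg / 1000 = 0.000495 g
Length in meters = 34.1 cm / 100 = 0.341 m
Linear density = mass / length = 0.000495 / 0.341 = 0.00145161 g/m
Denier = (g/m) * 9000 = 0.00145161 * 9000 = 13.06

13.06


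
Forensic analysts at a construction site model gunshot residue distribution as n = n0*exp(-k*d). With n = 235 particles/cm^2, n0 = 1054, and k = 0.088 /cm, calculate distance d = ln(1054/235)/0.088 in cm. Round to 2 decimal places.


GSR distance calculation:
n0/n = 1054 / 235 = 4.485106
ln(n0/n) = 1.500762
d = 1.500762 / 0.088 = 17.05 cm

17.05


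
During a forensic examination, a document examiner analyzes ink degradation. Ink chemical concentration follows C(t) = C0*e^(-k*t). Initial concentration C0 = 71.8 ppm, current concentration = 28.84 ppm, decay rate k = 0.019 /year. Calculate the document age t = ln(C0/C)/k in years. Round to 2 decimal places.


Document age estimation:
C0/C = 71.8 / 28.84 = 2.489598
ln(C0/C) = 0.912121
t = 0.912121 / 0.019 = 48.01 years

48.01


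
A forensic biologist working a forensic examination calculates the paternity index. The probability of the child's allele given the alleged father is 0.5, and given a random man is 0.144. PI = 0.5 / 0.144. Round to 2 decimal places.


Paternity Index calculation:
PI = P(allele|father) / P(allele|random)
PI = 0.5 / 0.144
PI = 3.47

3.47


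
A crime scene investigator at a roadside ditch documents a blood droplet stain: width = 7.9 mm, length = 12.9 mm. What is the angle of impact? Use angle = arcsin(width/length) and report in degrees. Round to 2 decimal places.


Blood spatter impact angle calculation:
width / length = 7.9 / 12.9 = 0.612403
angle = arcsin(0.612403)
angle = 37.76 degrees

37.76


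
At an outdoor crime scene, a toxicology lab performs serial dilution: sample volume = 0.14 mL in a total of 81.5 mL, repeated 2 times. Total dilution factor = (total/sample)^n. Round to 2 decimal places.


Dilution factor calculation:
Single dilution = V_total / V_sample = 81.5 / 0.14 ≈ 582.142857
Number of dilutions = 2
Total DF = (81.5 / 0.14)^2 (full precision, rounded at the end) = 338890.31

338890.31


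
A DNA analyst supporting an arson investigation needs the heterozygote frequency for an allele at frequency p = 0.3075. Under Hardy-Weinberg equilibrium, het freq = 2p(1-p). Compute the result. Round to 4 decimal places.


Hardy-Weinberg heterozygote frequency:
q = 1 - p = 1 - 0.3075 = 0.6925
2pq = 2 * 0.3075 * 0.6925 = 0.4259

0.4259


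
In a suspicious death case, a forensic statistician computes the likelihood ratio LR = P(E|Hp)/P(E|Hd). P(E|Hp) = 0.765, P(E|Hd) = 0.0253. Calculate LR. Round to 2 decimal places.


Likelihood ratio calculation:
LR = P(E|Hp) / P(E|Hd)
LR = 0.765 / 0.0253
LR = 30.24

30.24


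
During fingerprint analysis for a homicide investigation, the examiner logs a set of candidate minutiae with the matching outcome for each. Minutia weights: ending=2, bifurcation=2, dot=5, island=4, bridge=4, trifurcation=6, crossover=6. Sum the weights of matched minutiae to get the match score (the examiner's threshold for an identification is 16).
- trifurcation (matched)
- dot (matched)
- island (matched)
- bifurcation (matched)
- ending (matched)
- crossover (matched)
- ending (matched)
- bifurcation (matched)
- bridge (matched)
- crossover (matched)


Weighted minutiae match score:
  trifurcation: matched, +6 (running total 6)
  dot: matched, +5 (running total 11)
  island: matched, +4 (running total 15)
  bifurcation: matched, +2 (running total 17)
  ending: matched, +2 (running total 19)
  crossover: matched, +6 (running total 25)
  ending: matched, +2 (running total 27)
  bifurcation: matched, +2 (running total 29)
  bridge: matched, +4 (running total 33)
  crossover: matched, +6 (running total 39)
Total score = 39
Threshold = 16; verdict = identification

39


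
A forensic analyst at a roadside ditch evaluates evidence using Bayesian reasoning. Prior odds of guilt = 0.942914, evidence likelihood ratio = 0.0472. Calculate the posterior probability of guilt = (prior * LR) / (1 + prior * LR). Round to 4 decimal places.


Bayesian evidence evaluation:
Posterior odds = prior_odds * LR = 0.942914 * 0.0472 = 0.04450554
Posterior probability = posterior_odds / (1 + posterior_odds)
= 0.04450554 / (1 + 0.04450554)
= 0.04450554 / 1.04450554
= 0.0426

0.0426


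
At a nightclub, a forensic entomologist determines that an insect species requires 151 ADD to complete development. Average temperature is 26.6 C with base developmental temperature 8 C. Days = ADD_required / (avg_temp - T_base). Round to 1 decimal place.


Insect development time:
Effective temperature = avg_temp - T_base = 26.6 - 8 = 18.6 C
Days = ADD / effective_temp = 151 / 18.6 = 8.1 days

8.1


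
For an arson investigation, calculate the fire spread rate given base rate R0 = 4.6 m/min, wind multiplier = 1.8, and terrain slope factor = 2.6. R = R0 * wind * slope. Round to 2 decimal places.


Fire spread rate calculation:
R = R0 * wind_factor * slope_factor
= 4.6 * 1.8 * 2.6
= 8.28 * 2.6
= 21.53 m/min

21.53


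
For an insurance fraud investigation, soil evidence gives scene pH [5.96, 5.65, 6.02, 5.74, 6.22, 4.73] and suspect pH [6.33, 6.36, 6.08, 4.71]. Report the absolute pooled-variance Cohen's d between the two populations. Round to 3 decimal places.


Pooled-variance Cohen's d for soil pH comparison:
Scene mean = 34.32 / 6 = 5.72
Suspect mean = 23.48 / 4 = 5.87
Scene sample variance s_s^2 = 0.2766
Suspect sample variance s_c^2 = 0.6138
Pooled variance = ((n_s-1)*s_s^2 + (n_c-1)*s_c^2) / (n_s + n_c - 2) = 0.40305
Pooled SD = sqrt(0.40305) = 0.634862
Mean difference = -0.15
|d| = |-0.15| / 0.634862 = 0.236

0.236


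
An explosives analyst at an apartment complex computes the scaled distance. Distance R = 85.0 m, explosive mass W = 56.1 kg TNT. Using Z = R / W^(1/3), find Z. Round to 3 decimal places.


Scaled distance calculation:
W^(1/3) = 56.1^(1/3) = 3.828138
Z = R / W^(1/3) = 85.0 / 3.828138
Z = 22.204 m/kg^(1/3)

22.204


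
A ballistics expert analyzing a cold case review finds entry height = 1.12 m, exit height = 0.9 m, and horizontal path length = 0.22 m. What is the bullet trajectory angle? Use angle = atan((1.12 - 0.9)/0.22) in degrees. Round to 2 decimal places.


Bullet trajectory angle:
Height difference = 1.12 - 0.9 = 0.22 m
angle = atan(0.22 / 0.22)
angle = atan(1)
angle = 45.00 degrees

45.00


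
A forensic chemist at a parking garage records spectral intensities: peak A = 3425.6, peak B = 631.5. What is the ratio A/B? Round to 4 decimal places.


Spectral peak ratio:
Peak A = 3425.6 counts
Peak B = 631.5 counts
Ratio = 3425.6 / 631.5 = 5.4245

5.4245


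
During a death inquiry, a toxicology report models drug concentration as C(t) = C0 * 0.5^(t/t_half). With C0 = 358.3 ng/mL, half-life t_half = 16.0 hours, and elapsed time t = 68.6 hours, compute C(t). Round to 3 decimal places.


Drug concentration decay:
Number of half-lives = t / t_half = 68.6 / 16.0 = 4.2875
Decay factor = 0.5^4.2875 = 0.05120754
C(t) = 358.3 * 0.05120754 = 18.348 ng/mL

18.348


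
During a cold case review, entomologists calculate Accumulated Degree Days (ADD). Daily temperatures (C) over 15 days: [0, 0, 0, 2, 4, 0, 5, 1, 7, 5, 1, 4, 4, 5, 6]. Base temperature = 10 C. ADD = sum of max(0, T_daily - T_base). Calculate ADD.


Computing ADD day by day:
Day 1: max(0, 0 - 10) = 0
Day 2: max(0, 0 - 10) = 0
Day 3: max(0, 0 - 10) = 0
Day 4: max(0, 2 - 10) = 0
Day 5: max(0, 4 - 10) = 0
Day 6: max(0, 0 - 10) = 0
Day 7: max(0, 5 - 10) = 0
Day 8: max(0, 1 - 10) = 0
Day 9: max(0, 7 - 10) = 0
Day 10: max(0, 5 - 10) = 0
Day 11: max(0, 1 - 10) = 0
Day 12: max(0, 4 - 10) = 0
Day 13: max(0, 4 - 10) = 0
Day 14: max(0, 5 - 10) = 0
Day 15: max(0, 6 - 10) = 0
Total ADD = 0

0


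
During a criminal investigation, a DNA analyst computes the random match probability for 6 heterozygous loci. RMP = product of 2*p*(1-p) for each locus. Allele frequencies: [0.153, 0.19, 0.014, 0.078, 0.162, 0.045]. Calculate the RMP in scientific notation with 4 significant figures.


Computing RMP for 6 loci:
Locus 1: 2 * 0.153 * 0.847 = 0.259182
Locus 2: 2 * 0.19 * 0.81 = 0.3078
Locus 3: 2 * 0.014 * 0.986 = 0.027608
Locus 4: 2 * 0.078 * 0.922 = 0.143832
Locus 5: 2 * 0.162 * 0.838 = 0.271512
Locus 6: 2 * 0.045 * 0.955 = 0.08595
RMP = 7.393e-06

7.393e-06


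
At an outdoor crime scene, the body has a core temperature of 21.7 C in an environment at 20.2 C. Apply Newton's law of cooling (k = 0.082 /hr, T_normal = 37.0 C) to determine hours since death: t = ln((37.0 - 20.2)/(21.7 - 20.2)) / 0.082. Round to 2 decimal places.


Using Newton's law of cooling:
t = ln((T_normal - T_ambient) / (T_body - T_ambient)) / k
T_normal - T_ambient = 16.8
T_body - T_ambient = 1.5
Ratio = 11.2
ln(ratio) = 2.415914
t = 2.415914 / 0.082 = 29.46 hours

29.46


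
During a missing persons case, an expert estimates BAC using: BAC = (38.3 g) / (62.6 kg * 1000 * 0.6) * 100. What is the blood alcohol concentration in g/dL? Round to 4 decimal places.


Applying the Widmark formula:
BAC = (dose_g / (body_wt * 1000 * r)) * 100
Denominator = 62.6 * 1000 * 0.6 = 37560
BAC = (38.3 / 37560) * 100
BAC = 0.1020 g/dL

0.1020


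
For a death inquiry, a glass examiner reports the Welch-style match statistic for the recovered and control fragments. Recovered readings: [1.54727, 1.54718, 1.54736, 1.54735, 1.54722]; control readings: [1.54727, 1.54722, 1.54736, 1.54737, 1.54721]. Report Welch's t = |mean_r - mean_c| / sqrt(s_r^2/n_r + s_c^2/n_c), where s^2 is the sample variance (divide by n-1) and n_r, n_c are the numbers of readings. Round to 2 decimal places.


Welch's t-criterion for glass RI comparison:
Recovered mean = sum / n_r = 7.73638 / 5 = 1.547276
Control mean = sum / n_c = 7.73643 / 5 = 1.547286
Recovered sample variance s_r^2 = 6.23e-09
Control sample variance s_c^2 = 5.73e-09
Welch SE (unpooled) = sqrt(s_r^2/n_r + s_c^2/n_c) = sqrt(1.246e-09 + 1.146e-09) = sqrt(2.392e-09) = 4.89081e-05
|mean_r - mean_c| = 1e-05
t = 1e-05 / 4.89081e-05 = 0.20

0.20


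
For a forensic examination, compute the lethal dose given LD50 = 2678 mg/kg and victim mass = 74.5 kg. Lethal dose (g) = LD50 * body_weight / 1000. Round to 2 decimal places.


Lethal dose calculation:
Lethal dose = LD50 * body_weight / 1000
= 2678 * 74.5 / 1000
= 199511 / 1000
= 199.51 g

199.51


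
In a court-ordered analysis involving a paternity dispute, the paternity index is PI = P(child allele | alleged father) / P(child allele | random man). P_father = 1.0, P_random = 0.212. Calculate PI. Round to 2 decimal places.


Paternity Index calculation:
PI = P(allele|father) / P(allele|random)
PI = 1.0 / 0.212
PI = 4.72

4.72


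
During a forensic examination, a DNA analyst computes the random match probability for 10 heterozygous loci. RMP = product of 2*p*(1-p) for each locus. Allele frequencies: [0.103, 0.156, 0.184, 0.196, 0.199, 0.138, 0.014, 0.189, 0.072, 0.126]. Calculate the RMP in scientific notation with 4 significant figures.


Computing RMP for 10 loci:
Locus 1: 2 * 0.103 * 0.897 = 0.184782
Locus 2: 2 * 0.156 * 0.844 = 0.263328
Locus 3: 2 * 0.184 * 0.816 = 0.300288
Locus 4: 2 * 0.196 * 0.804 = 0.315168
Locus 5: 2 * 0.199 * 0.801 = 0.318798
Locus 6: 2 * 0.138 * 0.862 = 0.237912
Locus 7: 2 * 0.014 * 0.986 = 0.027608
Locus 8: 2 * 0.189 * 0.811 = 0.306558
Locus 9: 2 * 0.072 * 0.928 = 0.133632
Locus 10: 2 * 0.126 * 0.874 = 0.220248
RMP = 8.700e-08

8.700e-08


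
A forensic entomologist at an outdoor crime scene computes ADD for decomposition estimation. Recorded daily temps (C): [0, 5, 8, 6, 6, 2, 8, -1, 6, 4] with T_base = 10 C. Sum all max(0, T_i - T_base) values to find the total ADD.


Computing ADD day by day:
Day 1: max(0, 0 - 10) = 0
Day 2: max(0, 5 - 10) = 0
Day 3: max(0, 8 - 10) = 0
Day 4: max(0, 6 - 10) = 0
Day 5: max(0, 6 - 10) = 0
Day 6: max(0, 2 - 10) = 0
Day 7: max(0, 8 - 10) = 0
Day 8: max(0, -1 - 10) = 0
Day 9: max(0, 6 - 10) = 0
Day 10: max(0, 4 - 10) = 0
Total ADD = 0

0


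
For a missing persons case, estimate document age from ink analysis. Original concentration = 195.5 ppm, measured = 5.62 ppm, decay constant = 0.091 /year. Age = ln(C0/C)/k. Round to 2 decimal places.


Document age estimation:
C0/C = 195.5 / 5.62 = 34.786477
ln(C0/C) = 3.549229
t = 3.549229 / 0.091 = 39.00 years

39.00


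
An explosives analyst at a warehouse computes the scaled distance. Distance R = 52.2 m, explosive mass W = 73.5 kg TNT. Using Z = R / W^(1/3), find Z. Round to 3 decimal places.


Scaled distance calculation:
W^(1/3) = 73.5^(1/3) = 4.188859
Z = R / W^(1/3) = 52.2 / 4.188859
Z = 12.462 m/kg^(1/3)

12.462


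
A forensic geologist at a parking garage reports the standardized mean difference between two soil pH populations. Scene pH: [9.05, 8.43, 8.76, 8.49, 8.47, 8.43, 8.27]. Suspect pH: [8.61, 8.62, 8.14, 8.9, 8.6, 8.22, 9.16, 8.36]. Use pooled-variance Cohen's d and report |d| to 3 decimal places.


Pooled-variance Cohen's d for soil pH comparison:
Scene mean = 59.9 / 7 = 8.557143
Suspect mean = 68.61 / 8 = 8.57625
Scene sample variance s_s^2 = 0.06849
Suspect sample variance s_c^2 = 0.11617
Pooled variance = ((n_s-1)*s_s^2 + (n_c-1)*s_c^2) / (n_s + n_c - 2) = 0.094164
Pooled SD = sqrt(0.094164) = 0.306862
Mean difference = -0.019107
|d| = |-0.019107| / 0.306862 = 0.062

0.062


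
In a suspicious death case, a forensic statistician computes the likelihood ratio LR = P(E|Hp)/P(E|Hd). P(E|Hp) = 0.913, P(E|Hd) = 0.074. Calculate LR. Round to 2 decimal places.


Likelihood ratio calculation:
LR = P(E|Hp) / P(E|Hd)
LR = 0.913 / 0.074
LR = 12.34

12.34


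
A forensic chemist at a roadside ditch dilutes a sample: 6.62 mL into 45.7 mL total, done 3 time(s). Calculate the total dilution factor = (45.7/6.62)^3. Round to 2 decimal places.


Dilution factor calculation:
Single dilution = V_total / V_sample = 45.7 / 6.62 ≈ 6.903323
Number of dilutions = 3
Total DF = (45.7 / 6.62)^3 (full precision, rounded at the end) = 328.98

328.98


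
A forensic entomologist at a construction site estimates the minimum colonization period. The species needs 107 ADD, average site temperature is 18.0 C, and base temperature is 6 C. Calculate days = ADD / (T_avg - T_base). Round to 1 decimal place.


Insect development time:
Effective temperature = avg_temp - T_base = 18.0 - 6 = 12.0 C
Days = ADD / effective_temp = 107 / 12.0 = 8.9 days

8.9


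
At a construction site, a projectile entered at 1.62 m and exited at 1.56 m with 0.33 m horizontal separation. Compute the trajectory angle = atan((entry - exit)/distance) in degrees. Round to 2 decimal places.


Bullet trajectory angle:
Height difference = 1.62 - 1.56 = 0.06 m
angle = atan(0.06 / 0.33)
angle = atan(0.181818)
angle = 10.30 degrees

10.30


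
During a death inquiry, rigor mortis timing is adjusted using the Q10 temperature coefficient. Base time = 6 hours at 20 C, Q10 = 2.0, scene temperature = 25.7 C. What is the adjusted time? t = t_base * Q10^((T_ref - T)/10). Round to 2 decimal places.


Rigor mortis time adjustment:
Exponent = (T_ref - T_actual) / 10 = (20 - 25.7) / 10 = -0.57
Q10 factor = 2.0^-0.57 = 0.67362
t_adjusted = 6 * 0.67362 = 4.04 hours

4.04


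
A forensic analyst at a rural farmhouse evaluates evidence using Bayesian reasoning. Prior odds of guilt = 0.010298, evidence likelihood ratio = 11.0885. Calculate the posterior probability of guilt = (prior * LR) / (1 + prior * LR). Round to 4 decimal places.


Bayesian evidence evaluation:
Posterior odds = prior_odds * LR = 0.010298 * 11.0885 = 0.1141894
Posterior probability = posterior_odds / (1 + posterior_odds)
= 0.1141894 / (1 + 0.1141894)
= 0.1141894 / 1.1141894
= 0.1025

0.1025


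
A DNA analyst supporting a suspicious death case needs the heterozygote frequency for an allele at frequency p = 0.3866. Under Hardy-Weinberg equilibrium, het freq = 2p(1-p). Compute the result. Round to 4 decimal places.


Hardy-Weinberg heterozygote frequency:
q = 1 - p = 1 - 0.3866 = 0.6134
2pq = 2 * 0.3866 * 0.6134 = 0.4743

0.4743


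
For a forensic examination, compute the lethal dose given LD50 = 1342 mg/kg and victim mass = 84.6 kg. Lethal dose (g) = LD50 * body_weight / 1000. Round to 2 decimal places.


Lethal dose calculation:
Lethal dose = LD50 * body_weight / 1000
= 1342 * 84.6 / 1000
= 113533.2 / 1000
= 113.53 g

113.53


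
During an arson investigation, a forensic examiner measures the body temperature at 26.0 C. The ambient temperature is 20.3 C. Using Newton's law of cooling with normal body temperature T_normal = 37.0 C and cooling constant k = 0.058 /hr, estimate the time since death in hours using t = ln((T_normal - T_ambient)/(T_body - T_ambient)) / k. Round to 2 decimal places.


Using Newton's law of cooling:
t = ln((T_normal - T_ambient) / (T_body - T_ambient)) / k
T_normal - T_ambient = 16.7
T_body - T_ambient = 5.7
Ratio = 2.929825
ln(ratio) = 1.074943
t = 1.074943 / 0.058 = 18.53 hours

18.53


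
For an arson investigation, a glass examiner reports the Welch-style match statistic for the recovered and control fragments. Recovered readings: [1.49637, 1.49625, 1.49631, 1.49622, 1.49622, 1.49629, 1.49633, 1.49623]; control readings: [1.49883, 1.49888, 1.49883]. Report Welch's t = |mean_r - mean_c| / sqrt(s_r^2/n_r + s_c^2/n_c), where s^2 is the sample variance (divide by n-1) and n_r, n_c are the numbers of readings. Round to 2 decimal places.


Welch's t-criterion for glass RI comparison:
Recovered mean = sum / n_r = 11.97022 / 8 = 1.4962775
Control mean = sum / n_c = 4.49654 / 3 = 1.4988467
Recovered sample variance s_r^2 = 3.16429e-09
Control sample variance s_c^2 = 8.33333e-10
Welch SE (unpooled) = sqrt(s_r^2/n_r + s_c^2/n_c) = sqrt(3.95536e-10 + 2.77778e-10) = sqrt(6.73314e-10) = 2.59483e-05
|mean_r - mean_c| = 0.00256917
t = 0.00256917 / 2.59483e-05 = 99.01

99.01


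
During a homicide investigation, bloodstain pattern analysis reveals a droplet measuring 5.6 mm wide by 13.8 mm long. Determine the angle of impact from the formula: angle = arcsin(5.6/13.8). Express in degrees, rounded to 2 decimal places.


Blood spatter impact angle calculation:
width / length = 5.6 / 13.8 = 0.405797
angle = arcsin(0.405797)
angle = 23.94 degrees

23.94


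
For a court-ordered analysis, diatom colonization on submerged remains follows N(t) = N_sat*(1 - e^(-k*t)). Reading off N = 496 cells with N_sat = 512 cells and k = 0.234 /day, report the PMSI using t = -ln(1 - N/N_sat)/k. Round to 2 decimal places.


PMSI from diatom colonization curve:
N / N_sat = 496 / 512 = 0.96875
1 - N/N_sat = 0.03125
ln(1 - N/N_sat) = -3.465736
t = -ln(1 - N/N_sat) / k = -(-3.465736) / 0.234 = 14.81 days

14.81


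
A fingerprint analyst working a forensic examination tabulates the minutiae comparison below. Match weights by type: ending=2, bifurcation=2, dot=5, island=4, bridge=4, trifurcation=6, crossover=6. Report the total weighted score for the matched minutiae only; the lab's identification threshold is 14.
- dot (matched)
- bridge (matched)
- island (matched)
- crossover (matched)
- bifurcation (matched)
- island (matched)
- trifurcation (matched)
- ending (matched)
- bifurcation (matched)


Weighted minutiae match score:
  dot: matched, +5 (running total 5)
  bridge: matched, +4 (running total 9)
  island: matched, +4 (running total 13)
  crossover: matched, +6 (running total 19)
  bifurcation: matched, +2 (running total 21)
  island: matched, +4 (running total 25)
  trifurcation: matched, +6 (running total 31)
  ending: matched, +2 (running total 33)
  bifurcation: matched, +2 (running total 35)
Total score = 35
Threshold = 14; verdict = identification

35


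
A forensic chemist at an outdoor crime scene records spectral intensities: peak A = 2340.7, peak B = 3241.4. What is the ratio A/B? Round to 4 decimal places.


Spectral peak ratio:
Peak A = 2340.7 counts
Peak B = 3241.4 counts
Ratio = 2340.7 / 3241.4 = 0.7221

0.7221


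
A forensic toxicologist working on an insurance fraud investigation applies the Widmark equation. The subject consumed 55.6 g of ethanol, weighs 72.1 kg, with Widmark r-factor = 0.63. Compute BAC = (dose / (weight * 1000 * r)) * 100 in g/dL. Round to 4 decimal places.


Applying the Widmark formula:
BAC = (dose_g / (body_wt * 1000 * r)) * 100
Denominator = 72.1 * 1000 * 0.63 = 45423
BAC = (55.6 / 45423) * 100
BAC = 0.1224 g/dL

0.1224


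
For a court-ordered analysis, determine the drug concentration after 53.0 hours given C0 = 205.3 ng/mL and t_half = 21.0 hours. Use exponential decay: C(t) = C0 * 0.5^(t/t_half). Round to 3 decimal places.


Drug concentration decay:
Number of half-lives = t / t_half = 53.0 / 21.0 = 2.52381
Decay factor = 0.5^2.52381 = 0.17388315
C(t) = 205.3 * 0.17388315 = 35.698 ng/mL

35.698


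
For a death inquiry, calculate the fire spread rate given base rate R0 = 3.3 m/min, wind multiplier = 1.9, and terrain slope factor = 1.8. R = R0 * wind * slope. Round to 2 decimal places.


Fire spread rate calculation:
R = R0 * wind_factor * slope_factor
= 3.3 * 1.9 * 1.8
= 6.27 * 1.8
= 11.29 m/min

11.29


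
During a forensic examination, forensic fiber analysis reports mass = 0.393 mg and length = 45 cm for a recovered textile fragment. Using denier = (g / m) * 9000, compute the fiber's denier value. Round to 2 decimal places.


Denier calculation:
Mass in grams = 0.393 mg / 1000 = 0.000393 g
Length in meters = 45 cm / 100 = 0.45 m
Linear density = mass / length = 0.000393 / 0.45 = 0.00087333 g/m
Denier = (g/m) * 9000 = 0.00087333 * 9000 = 7.86

7.86


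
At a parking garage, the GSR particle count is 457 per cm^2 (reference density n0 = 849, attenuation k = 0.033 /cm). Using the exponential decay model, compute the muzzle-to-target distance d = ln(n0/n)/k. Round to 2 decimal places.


GSR distance calculation:
n0/n = 849 / 457 = 1.857768
ln(n0/n) = 0.619376
d = 0.619376 / 0.033 = 18.77 cm

18.77


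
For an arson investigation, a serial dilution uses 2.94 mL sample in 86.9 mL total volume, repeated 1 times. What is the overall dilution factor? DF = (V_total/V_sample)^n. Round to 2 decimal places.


Dilution factor calculation:
Single dilution = V_total / V_sample = 86.9 / 2.94 ≈ 29.557823
Number of dilutions = 1
Total DF = (86.9 / 2.94)^1 (full precision, rounded at the end) = 29.56

29.56


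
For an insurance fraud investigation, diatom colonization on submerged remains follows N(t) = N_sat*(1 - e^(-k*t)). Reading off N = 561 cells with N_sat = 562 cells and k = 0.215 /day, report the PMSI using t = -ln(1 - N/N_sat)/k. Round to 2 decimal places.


PMSI from diatom colonization curve:
N / N_sat = 561 / 562 = 0.998221
1 - N/N_sat = 0.001779
ln(1 - N/N_sat) = -6.331704
t = -ln(1 - N/N_sat) / k = -(-6.331704) / 0.215 = 29.45 days

29.45


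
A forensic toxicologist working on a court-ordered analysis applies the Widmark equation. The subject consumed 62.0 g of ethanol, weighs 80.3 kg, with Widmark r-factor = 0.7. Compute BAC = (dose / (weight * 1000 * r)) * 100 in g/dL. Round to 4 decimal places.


Applying the Widmark formula:
BAC = (dose_g / (body_wt * 1000 * r)) * 100
Denominator = 80.3 * 1000 * 0.7 = 56210
BAC = (62.0 / 56210) * 100
BAC = 0.1103 g/dL

0.1103


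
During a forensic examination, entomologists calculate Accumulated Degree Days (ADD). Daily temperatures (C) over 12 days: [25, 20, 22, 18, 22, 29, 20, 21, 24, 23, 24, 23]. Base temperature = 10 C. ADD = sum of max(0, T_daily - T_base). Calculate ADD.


Computing ADD day by day:
Day 1: max(0, 25 - 10) = 15
Day 2: max(0, 20 - 10) = 10
Day 3: max(0, 22 - 10) = 12
Day 4: max(0, 18 - 10) = 8
Day 5: max(0, 22 - 10) = 12
Day 6: max(0, 29 - 10) = 19
Day 7: max(0, 20 - 10) = 10
Day 8: max(0, 21 - 10) = 11
Day 9: max(0, 24 - 10) = 14
Day 10: max(0, 23 - 10) = 13
Day 11: max(0, 24 - 10) = 14
Day 12: max(0, 23 - 10) = 13
Total ADD = 151

151


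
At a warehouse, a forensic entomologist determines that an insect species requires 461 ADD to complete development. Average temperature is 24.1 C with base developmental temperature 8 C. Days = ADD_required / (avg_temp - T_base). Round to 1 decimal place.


Insect development time:
Effective temperature = avg_temp - T_base = 24.1 - 8 = 16.1 C
Days = ADD / effective_temp = 461 / 16.1 = 28.6 days

28.6


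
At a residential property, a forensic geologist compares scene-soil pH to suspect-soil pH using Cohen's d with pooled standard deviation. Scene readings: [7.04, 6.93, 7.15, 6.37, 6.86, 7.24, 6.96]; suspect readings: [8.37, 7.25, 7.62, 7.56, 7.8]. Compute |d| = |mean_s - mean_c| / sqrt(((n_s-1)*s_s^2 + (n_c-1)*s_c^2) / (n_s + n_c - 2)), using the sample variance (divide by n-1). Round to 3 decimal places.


Pooled-variance Cohen's d for soil pH comparison:
Scene mean = 48.55 / 7 = 6.935714
Suspect mean = 38.6 / 5 = 7.72
Scene sample variance s_s^2 = 0.079295
Suspect sample variance s_c^2 = 0.17135
Pooled variance = ((n_s-1)*s_s^2 + (n_c-1)*s_c^2) / (n_s + n_c - 2) = 0.116117
Pooled SD = sqrt(0.116117) = 0.340759
Mean difference = -0.784286
|d| = |-0.784286| / 0.340759 = 2.302

2.302


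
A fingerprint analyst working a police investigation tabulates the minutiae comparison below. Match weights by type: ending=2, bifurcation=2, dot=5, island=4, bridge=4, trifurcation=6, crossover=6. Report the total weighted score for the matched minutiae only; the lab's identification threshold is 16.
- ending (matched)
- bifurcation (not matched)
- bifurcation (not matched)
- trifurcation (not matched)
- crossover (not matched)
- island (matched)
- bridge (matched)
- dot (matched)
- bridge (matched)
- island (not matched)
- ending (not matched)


Weighted minutiae match score:
  ending: matched, +2 (running total 2)
  bifurcation: not matched, +0
  bifurcation: not matched, +0
  trifurcation: not matched, +0
  crossover: not matched, +0
  island: matched, +4 (running total 6)
  bridge: matched, +4 (running total 10)
  dot: matched, +5 (running total 15)
  bridge: matched, +4 (running total 19)
  island: not matched, +0
  ending: not matched, +0
Total score = 19
Threshold = 16; verdict = identification

19


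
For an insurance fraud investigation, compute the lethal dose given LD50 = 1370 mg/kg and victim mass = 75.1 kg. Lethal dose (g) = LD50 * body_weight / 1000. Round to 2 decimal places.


Lethal dose calculation:
Lethal dose = LD50 * body_weight / 1000
= 1370 * 75.1 / 1000
= 102887 / 1000
= 102.89 g

102.89


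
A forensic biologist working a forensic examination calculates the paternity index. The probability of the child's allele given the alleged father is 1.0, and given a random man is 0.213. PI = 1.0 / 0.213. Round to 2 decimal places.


Paternity Index calculation:
PI = P(allele|father) / P(allele|random)
PI = 1.0 / 0.213
PI = 4.69

4.69


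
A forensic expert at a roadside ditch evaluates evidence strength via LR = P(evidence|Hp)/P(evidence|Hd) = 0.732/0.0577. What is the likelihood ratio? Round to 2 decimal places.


Likelihood ratio calculation:
LR = P(E|Hp) / P(E|Hd)
LR = 0.732 / 0.0577
LR = 12.69

12.69


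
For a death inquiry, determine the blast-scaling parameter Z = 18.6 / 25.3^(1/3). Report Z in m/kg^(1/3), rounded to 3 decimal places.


Scaled distance calculation:
W^(1/3) = 25.3^(1/3) = 2.935667
Z = R / W^(1/3) = 18.6 / 2.935667
Z = 6.336 m/kg^(1/3)

6.336


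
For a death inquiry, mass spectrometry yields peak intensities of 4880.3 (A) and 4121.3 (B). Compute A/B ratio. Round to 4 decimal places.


Spectral peak ratio:
Peak A = 4880.3 counts
Peak B = 4121.3 counts
Ratio = 4880.3 / 4121.3 = 1.1842

1.1842


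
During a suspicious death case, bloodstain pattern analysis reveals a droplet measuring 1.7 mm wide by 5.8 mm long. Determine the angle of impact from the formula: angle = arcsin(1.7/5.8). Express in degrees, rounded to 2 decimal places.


Blood spatter impact angle calculation:
width / length = 1.7 / 5.8 = 0.293103
angle = arcsin(0.293103)
angle = 17.04 degrees

17.04


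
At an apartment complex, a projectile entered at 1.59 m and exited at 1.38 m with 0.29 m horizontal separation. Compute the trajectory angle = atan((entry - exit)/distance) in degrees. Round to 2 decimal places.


Bullet trajectory angle:
Height difference = 1.59 - 1.38 = 0.21 m
angle = atan(0.21 / 0.29)
angle = atan(0.724138)
angle = 35.91 degrees

35.91


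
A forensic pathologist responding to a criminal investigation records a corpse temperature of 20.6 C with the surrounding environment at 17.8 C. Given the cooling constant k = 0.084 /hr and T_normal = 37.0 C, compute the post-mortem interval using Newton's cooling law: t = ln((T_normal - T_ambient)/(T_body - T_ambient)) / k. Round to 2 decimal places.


Using Newton's law of cooling:
t = ln((T_normal - T_ambient) / (T_body - T_ambient)) / k
T_normal - T_ambient = 19.2
T_body - T_ambient = 2.8
Ratio = 6.857143
ln(ratio) = 1.925291
t = 1.925291 / 0.084 = 22.92 hours

22.92


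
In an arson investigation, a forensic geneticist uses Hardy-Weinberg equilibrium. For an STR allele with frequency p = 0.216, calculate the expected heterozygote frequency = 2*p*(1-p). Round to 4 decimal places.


Hardy-Weinberg heterozygote frequency:
q = 1 - p = 1 - 0.216 = 0.784
2pq = 2 * 0.216 * 0.784 = 0.3387

0.3387


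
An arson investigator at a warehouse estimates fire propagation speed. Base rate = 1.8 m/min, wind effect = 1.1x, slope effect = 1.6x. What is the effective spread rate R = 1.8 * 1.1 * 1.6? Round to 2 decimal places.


Fire spread rate calculation:
R = R0 * wind_factor * slope_factor
= 1.8 * 1.1 * 1.6
= 1.98 * 1.6
= 3.17 m/min

3.17


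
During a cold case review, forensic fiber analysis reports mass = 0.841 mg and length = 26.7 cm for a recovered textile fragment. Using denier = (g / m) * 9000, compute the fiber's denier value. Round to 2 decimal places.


Denier calculation:
Mass in grams = 0.841 mg / 1000 = 0.000841 g
Length in meters = 26.7 cm / 100 = 0.267 m
Linear density = mass / length = 0.000841 / 0.267 = 0.00314981 g/m
Denier = (g/m) * 9000 = 0.00314981 * 9000 = 28.35

28.35


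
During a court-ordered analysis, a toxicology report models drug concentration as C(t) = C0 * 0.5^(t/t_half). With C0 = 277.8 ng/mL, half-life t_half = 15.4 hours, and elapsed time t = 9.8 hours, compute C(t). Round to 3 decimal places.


Drug concentration decay:
Number of half-lives = t / t_half = 9.8 / 15.4 = 0.636364
Decay factor = 0.5^0.636364 = 0.64333229
C(t) = 277.8 * 0.64333229 = 178.718 ng/mL

178.718


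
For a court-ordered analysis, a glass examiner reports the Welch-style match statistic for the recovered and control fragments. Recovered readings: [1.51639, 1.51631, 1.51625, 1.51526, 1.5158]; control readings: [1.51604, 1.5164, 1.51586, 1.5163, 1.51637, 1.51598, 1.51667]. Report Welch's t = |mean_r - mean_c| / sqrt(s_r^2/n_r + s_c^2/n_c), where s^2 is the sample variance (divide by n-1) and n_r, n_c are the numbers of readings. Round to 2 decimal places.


Welch's t-criterion for glass RI comparison:
Recovered mean = sum / n_r = 7.58001 / 5 = 1.516002
Control mean = sum / n_c = 10.61362 / 7 = 1.5162314
Recovered sample variance s_r^2 = 2.2457e-07
Control sample variance s_c^2 = 8.04143e-08
Welch SE (unpooled) = sqrt(s_r^2/n_r + s_c^2/n_c) = sqrt(4.4914e-08 + 1.14878e-08) = sqrt(5.64018e-08) = 0.000237491
|mean_r - mean_c| = 0.000229429
t = 0.000229429 / 0.000237491 = 0.97

0.97


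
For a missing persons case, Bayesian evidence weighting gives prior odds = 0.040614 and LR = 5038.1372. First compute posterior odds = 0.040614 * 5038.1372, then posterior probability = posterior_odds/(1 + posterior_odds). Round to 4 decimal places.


Bayesian evidence evaluation:
Posterior odds = prior_odds * LR = 0.040614 * 5038.1372 = 204.6189
Posterior probability = posterior_odds / (1 + posterior_odds)
= 204.6189 / (1 + 204.6189)
= 204.6189 / 205.6189
= 0.9951

0.9951


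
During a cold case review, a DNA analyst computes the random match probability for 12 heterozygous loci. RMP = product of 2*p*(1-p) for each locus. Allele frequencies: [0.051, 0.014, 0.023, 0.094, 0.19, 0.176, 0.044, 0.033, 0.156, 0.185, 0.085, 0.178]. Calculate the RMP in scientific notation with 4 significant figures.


Computing RMP for 12 loci:
Locus 1: 2 * 0.051 * 0.949 = 0.096798
Locus 2: 2 * 0.014 * 0.986 = 0.027608
Locus 3: 2 * 0.023 * 0.977 = 0.044942
Locus 4: 2 * 0.094 * 0.906 = 0.170328
Locus 5: 2 * 0.19 * 0.81 = 0.3078
Locus 6: 2 * 0.176 * 0.824 = 0.290048
Locus 7: 2 * 0.044 * 0.956 = 0.084128
Locus 8: 2 * 0.033 * 0.967 = 0.063822
Locus 9: 2 * 0.156 * 0.844 = 0.263328
Locus 10: 2 * 0.185 * 0.815 = 0.30155
Locus 11: 2 * 0.085 * 0.915 = 0.15555
Locus 12: 2 * 0.178 * 0.822 = 0.292632
RMP = 3.544e-11

3.544e-11


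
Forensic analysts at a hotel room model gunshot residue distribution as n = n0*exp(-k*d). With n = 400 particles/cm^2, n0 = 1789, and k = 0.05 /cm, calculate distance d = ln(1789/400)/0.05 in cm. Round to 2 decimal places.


GSR distance calculation:
n0/n = 1789 / 400 = 4.4725
ln(n0/n) = 1.497948
d = 1.497948 / 0.05 = 29.96 cm

29.96


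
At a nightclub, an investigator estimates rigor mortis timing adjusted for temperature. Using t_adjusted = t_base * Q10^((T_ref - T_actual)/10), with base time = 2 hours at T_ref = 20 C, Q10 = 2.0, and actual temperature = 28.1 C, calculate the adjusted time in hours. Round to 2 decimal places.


Rigor mortis time adjustment:
Exponent = (T_ref - T_actual) / 10 = (20 - 28.1) / 10 = -0.81
Q10 factor = 2.0^-0.81 = 0.57038
t_adjusted = 2 * 0.57038 = 1.14 hours

1.14


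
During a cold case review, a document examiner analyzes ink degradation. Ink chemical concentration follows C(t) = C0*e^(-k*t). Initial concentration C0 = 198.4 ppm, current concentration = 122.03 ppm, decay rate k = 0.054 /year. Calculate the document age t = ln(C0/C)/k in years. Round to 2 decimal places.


Document age estimation:
C0/C = 198.4 / 122.03 = 1.62583
ln(C0/C) = 0.486018
t = 0.486018 / 0.054 = 9.00 years

9.00


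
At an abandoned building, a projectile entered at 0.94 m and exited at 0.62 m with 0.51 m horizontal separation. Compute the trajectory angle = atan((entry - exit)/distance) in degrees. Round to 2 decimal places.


Bullet trajectory angle:
Height difference = 0.94 - 0.62 = 0.32 m
angle = atan(0.32 / 0.51)
angle = atan(0.627451)
angle = 32.11 degrees

32.11


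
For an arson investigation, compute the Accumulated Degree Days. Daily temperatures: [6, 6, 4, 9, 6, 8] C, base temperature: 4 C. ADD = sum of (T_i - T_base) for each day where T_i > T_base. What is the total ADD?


Computing ADD day by day:
Day 1: max(0, 6 - 4) = 2
Day 2: max(0, 6 - 4) = 2
Day 3: max(0, 4 - 4) = 0
Day 4: max(0, 9 - 4) = 5
Day 5: max(0, 6 - 4) = 2
Day 6: max(0, 8 - 4) = 4
Total ADD = 15

15


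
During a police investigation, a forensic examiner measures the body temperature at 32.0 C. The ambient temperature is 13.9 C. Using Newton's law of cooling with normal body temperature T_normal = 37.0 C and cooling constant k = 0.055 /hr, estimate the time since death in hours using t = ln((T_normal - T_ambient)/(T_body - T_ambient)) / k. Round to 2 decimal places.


Using Newton's law of cooling:
t = ln((T_normal - T_ambient) / (T_body - T_ambient)) / k
T_normal - T_ambient = 23.1
T_body - T_ambient = 18.1
Ratio = 1.276243
ln(ratio) = 0.243921
t = 0.243921 / 0.055 = 4.43 hours

4.43
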